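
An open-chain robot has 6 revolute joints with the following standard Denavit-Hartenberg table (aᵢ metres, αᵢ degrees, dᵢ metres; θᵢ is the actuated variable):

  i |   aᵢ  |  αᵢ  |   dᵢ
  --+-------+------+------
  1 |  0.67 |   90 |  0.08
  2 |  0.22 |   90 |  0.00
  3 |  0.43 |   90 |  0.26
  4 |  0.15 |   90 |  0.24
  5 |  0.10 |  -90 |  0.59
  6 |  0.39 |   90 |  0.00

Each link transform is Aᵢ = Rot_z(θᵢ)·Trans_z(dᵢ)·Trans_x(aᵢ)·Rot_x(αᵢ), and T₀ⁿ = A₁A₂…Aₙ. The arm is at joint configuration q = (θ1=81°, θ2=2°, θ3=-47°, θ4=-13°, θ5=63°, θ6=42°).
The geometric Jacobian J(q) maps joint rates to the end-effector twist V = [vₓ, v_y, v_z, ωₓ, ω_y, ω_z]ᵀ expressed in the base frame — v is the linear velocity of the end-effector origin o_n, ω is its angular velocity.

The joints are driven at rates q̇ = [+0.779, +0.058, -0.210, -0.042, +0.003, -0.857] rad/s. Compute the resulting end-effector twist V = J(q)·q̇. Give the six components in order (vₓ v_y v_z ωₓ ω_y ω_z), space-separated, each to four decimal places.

-1.0251 -0.8810 0.2779 -0.0629 0.8283 1.1922

o_n = [-0.7397, 1.0442, 0.2228]
J₁: ẑ×o_n = [-1.0442, -0.7397, 0.0000], ω = ẑ
J2: z=[0.9877, -0.1564, 0.0000] o=[0.1048, 0.6618, 0.0800] → [-0.0223, -0.1411, 0.2457, 0.9877, -0.1564, 0.0000]
J3: z=[0.0055, 0.0345, -0.9994] o=[0.1392, 0.8789, 0.0877] → [0.1699, 0.8776, 0.0312, 0.0055, 0.0345, -0.9994]
J4: z=[-0.7879, -0.6152, -0.0255] o=[-0.1241, 1.2265, -0.1619] → [-0.2414, 0.3189, -0.2350, -0.7879, -0.6152, -0.0255]
J5: z=[0.1332, -0.2108, 0.9684] o=[-0.4034, 1.1928, -0.1309] → [0.0694, -0.3727, -0.0907, 0.1332, -0.2108, 0.9684]
J6: z=[0.1779, -0.9562, -0.2326] o=[-0.4223, 1.0482, 0.4495] → [0.2158, 0.1141, -0.3041, 0.1779, -0.9562, -0.2326]
V = J·q̇ = [-1.0251, -0.8810, 0.2779, -0.0629, 0.8283, 1.1922]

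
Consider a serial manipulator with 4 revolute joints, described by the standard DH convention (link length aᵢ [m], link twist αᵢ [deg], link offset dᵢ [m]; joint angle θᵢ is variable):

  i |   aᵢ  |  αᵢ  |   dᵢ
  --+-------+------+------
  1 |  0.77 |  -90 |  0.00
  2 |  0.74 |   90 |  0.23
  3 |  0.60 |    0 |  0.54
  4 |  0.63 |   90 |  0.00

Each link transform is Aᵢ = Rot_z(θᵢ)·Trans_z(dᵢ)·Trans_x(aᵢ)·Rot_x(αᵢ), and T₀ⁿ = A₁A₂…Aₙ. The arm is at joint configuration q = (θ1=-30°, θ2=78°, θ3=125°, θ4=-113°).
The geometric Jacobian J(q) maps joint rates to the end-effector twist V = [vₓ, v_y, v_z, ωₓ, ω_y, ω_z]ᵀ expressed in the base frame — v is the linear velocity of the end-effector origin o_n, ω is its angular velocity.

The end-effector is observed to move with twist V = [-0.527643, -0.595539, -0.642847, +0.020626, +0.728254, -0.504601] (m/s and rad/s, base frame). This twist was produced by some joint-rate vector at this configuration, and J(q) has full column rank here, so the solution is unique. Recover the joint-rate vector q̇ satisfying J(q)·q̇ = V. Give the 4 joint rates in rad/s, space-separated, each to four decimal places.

o_n = [1.7327, -0.0160, -0.8777]
J₁: ẑ×o_n = [0.0160, 1.7327, -0.0000], ω = ẑ
J2: z=[0.5000, 0.8660, 0.0000] o=[0.6668, -0.3850, 0.0000] → [-0.7601, 0.4388, -0.7386, 0.5000, 0.8660, 0.0000]
J3: z=[0.8471, -0.4891, 0.2079] o=[0.9151, -0.2627, -0.7238] → [0.0240, 0.3003, 0.6089, 0.8471, -0.4891, 0.2079]
J4: z=[0.8471, -0.4891, 0.2079] o=[1.5563, -0.0654, -0.2749] → [0.2845, 0.5473, 0.1281, 0.8471, -0.4891, 0.2079]
q̇ = J⁺·V = [-0.4310, 0.6410, -0.2580, -0.0960]

-0.4310 0.6410 -0.2580 -0.0960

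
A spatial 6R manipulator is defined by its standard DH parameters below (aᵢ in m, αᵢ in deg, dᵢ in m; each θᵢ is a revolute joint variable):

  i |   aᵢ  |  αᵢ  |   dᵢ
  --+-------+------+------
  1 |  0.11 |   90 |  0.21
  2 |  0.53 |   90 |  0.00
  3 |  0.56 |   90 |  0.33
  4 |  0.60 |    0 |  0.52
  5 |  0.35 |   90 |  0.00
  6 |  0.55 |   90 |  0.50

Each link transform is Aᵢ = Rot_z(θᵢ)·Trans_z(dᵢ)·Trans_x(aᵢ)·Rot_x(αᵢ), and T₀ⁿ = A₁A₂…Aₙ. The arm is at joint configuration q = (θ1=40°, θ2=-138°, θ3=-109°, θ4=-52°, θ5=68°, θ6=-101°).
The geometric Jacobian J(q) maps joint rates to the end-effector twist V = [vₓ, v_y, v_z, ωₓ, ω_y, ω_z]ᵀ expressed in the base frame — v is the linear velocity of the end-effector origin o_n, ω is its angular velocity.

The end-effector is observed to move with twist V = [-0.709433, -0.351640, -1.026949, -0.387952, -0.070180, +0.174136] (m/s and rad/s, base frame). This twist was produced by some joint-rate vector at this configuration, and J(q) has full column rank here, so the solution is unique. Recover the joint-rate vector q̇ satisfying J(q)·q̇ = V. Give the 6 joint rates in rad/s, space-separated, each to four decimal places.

o_n = [-0.4977, 1.1988, -0.2865]
J₁: ẑ×o_n = [-1.1988, -0.4977, 0.0000], ω = ẑ
J2: z=[0.6428, -0.7660, 0.0000] o=[0.0843, 0.0707, 0.2100] → [0.3804, 0.3192, 0.2793, 0.6428, -0.7660, 0.0000]
J3: z=[-0.5126, -0.4301, 0.7431] o=[-0.2175, -0.1825, -0.1446] → [-0.9655, -0.2810, -0.8286, -0.5126, -0.4301, 0.7431]
J4: z=[0.7475, 0.2023, 0.6327] o=[-0.6232, 0.1683, 0.2226] → [-0.7550, 0.4600, 0.7450, 0.7475, 0.2023, 0.6327]
J5: z=[0.7475, 0.2023, 0.6327] o=[-0.1481, 0.8018, 0.2807] → [-0.3659, 0.2028, 0.3675, 0.7475, 0.2023, 0.6327]
J6: z=[0.3763, 0.6560, -0.6543] o=[-0.3397, 1.0564, 0.4257] → [-0.3740, 0.3714, 0.1573, 0.3763, 0.6560, -0.6543]
q̇ = J⁺·V = [0.1350, 0.0570, 0.8320, -0.8950, 0.5970, 0.5970]

0.1350 0.0570 0.8320 -0.8950 0.5970 0.5970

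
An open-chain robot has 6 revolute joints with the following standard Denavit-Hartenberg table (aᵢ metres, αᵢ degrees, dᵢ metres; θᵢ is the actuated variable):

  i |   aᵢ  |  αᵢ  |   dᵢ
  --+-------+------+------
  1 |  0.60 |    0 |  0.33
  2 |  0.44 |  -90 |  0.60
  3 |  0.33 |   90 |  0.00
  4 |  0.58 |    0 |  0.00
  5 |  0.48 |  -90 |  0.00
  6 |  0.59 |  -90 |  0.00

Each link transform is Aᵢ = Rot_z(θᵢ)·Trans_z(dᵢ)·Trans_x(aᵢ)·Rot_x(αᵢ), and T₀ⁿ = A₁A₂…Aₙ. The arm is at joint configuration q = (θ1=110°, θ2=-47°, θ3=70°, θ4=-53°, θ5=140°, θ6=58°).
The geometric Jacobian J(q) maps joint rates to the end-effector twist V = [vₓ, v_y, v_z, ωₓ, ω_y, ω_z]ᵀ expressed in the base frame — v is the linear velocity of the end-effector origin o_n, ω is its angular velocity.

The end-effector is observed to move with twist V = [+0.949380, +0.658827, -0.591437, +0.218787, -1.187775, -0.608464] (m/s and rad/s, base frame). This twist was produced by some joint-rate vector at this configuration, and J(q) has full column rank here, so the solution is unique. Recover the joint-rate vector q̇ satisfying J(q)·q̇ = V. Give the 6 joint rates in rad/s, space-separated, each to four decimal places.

-0.3430 0.0060 -0.7380 -0.7330 -0.2610 0.0730

o_n = [-0.3996, 0.9056, 0.0818]
J₁: ẑ×o_n = [-0.9056, -0.3996, 0.0000], ω = ẑ
J2: z=[0.0000, 0.0000, 1.0000] o=[-0.2052, 0.5638, 0.3300] → [-0.3418, -0.1944, 0.0000, 0.0000, 0.0000, 1.0000]
J3: z=[-0.8910, 0.4540, 0.0000] o=[-0.0055, 0.9559, 0.9300] → [-0.3851, -0.7558, 0.2237, -0.8910, 0.4540, 0.0000]
J4: z=[0.4266, 0.8373, 0.3420] o=[0.0458, 1.0564, 0.6199] → [-0.3990, 0.0772, 0.3086, 0.4266, 0.8373, 0.3420]
J5: z=[0.4266, 0.8373, 0.3420] o=[0.5127, 0.9525, 0.2919] → [-0.1599, -0.2224, 0.7438, 0.4266, 0.8373, 0.3420]
J6: z=[-0.2017, -0.2806, 0.9384] o=[0.0895, 1.1778, 0.2683] → [0.3078, -0.4966, -0.0823, -0.2017, -0.2806, 0.9384]
q̇ = J⁺·V = [-0.3430, 0.0060, -0.7380, -0.7330, -0.2610, 0.0730]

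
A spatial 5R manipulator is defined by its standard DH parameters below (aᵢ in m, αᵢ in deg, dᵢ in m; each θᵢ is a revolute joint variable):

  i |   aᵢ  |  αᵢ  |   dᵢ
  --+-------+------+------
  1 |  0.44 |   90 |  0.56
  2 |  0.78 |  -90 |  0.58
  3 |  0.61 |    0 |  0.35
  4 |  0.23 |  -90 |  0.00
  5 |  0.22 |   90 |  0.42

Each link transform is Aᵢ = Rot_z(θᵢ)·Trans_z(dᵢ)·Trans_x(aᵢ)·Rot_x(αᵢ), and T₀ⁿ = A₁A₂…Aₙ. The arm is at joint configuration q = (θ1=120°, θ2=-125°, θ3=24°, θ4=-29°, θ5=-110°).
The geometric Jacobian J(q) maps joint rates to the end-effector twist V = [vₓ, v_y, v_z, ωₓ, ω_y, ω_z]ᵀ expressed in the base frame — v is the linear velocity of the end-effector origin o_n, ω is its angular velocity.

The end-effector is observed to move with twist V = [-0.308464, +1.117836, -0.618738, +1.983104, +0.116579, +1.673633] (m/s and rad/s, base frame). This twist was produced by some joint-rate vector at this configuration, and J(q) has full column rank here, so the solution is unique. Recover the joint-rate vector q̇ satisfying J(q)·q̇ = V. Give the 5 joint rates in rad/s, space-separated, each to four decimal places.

0.9580 0.9140 -0.1950 -0.9450 -0.8650

o_n = [-0.0730, -0.0195, -1.0110]
J₁: ẑ×o_n = [0.0195, -0.0730, 0.0000], ω = ẑ
J2: z=[0.8660, 0.5000, 0.0000] o=[-0.2200, 0.3811, 0.5600] → [-0.7855, 1.3605, -0.4204, 0.8660, 0.5000, 0.0000]
J3: z=[-0.4096, 0.7094, -0.5736] o=[0.5060, 0.2836, -0.0789] → [-0.8351, -0.0496, 0.5349, -0.4096, 0.7094, -0.5736]
J4: z=[-0.4096, 0.7094, -0.5736] o=[0.3076, 0.1310, -0.7362] → [-0.2813, 0.1057, 0.3317, -0.4096, 0.7094, -0.5736]
J5: z=[-0.8377, -0.5414, -0.0714] o=[0.3907, 0.0272, -0.9239] → [0.0438, -0.0399, -0.2119, -0.8377, -0.5414, -0.0714]
q̇ = J⁺·V = [0.9580, 0.9140, -0.1950, -0.9450, -0.8650]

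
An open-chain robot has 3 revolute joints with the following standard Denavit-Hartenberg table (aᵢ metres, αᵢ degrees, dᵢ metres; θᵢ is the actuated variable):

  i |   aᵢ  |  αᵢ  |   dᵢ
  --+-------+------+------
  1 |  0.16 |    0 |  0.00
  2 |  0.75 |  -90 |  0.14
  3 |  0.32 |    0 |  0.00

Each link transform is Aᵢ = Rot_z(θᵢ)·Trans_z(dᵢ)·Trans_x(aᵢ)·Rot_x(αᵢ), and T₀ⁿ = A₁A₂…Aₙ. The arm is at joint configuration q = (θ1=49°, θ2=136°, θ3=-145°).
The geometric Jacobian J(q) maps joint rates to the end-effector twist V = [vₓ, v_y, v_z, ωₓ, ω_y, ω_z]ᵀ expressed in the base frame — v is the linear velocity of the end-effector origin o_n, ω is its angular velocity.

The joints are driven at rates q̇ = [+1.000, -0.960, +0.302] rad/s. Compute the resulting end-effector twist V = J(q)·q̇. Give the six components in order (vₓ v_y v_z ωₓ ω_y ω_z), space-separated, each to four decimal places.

-0.1743 0.0807 0.0792 0.0263 -0.3009 0.0400

o_n = [-0.3810, 0.0782, 0.3235]
J₁: ẑ×o_n = [-0.0782, -0.3810, 0.0000], ω = ẑ
J2: z=[0.0000, 0.0000, 1.0000] o=[0.1050, 0.1208, 0.0000] → [0.0425, -0.4860, 0.0000, 0.0000, 0.0000, 1.0000]
J3: z=[0.0872, -0.9962, 0.0000] o=[-0.6422, 0.0554, 0.1400] → [-0.1828, -0.0160, 0.2621, 0.0872, -0.9962, 0.0000]
V = J·q̇ = [-0.1743, 0.0807, 0.0792, 0.0263, -0.3009, 0.0400]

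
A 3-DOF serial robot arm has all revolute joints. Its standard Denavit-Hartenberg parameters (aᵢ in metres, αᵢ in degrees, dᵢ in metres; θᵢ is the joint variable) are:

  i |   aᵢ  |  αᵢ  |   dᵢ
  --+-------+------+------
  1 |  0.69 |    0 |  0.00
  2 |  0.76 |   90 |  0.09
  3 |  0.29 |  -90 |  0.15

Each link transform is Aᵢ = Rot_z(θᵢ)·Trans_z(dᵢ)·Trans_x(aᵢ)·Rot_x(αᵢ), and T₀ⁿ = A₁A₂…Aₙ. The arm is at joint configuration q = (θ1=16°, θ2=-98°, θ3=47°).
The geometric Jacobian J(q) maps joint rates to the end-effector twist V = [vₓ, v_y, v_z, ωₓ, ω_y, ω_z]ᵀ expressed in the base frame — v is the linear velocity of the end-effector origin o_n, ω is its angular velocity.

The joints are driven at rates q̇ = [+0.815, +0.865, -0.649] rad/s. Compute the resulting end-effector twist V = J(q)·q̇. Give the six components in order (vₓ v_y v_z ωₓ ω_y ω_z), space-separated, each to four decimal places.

1.4926 0.3786 -0.1284 0.6427 0.0903 1.6800

o_n = [0.6480, -0.7791, 0.3021]
J₁: ẑ×o_n = [0.7791, 0.6480, -0.0000], ω = ẑ
J2: z=[0.0000, 0.0000, 1.0000] o=[0.6633, 0.1902, 0.0000] → [0.9693, -0.0152, 0.0000, 0.0000, 0.0000, 1.0000]
J3: z=[-0.9903, -0.1392, 0.0000] o=[0.7690, -0.5624, 0.0900] → [-0.0295, 0.2100, 0.1978, -0.9903, -0.1392, 0.0000]
V = J·q̇ = [1.4926, 0.3786, -0.1284, 0.6427, 0.0903, 1.6800]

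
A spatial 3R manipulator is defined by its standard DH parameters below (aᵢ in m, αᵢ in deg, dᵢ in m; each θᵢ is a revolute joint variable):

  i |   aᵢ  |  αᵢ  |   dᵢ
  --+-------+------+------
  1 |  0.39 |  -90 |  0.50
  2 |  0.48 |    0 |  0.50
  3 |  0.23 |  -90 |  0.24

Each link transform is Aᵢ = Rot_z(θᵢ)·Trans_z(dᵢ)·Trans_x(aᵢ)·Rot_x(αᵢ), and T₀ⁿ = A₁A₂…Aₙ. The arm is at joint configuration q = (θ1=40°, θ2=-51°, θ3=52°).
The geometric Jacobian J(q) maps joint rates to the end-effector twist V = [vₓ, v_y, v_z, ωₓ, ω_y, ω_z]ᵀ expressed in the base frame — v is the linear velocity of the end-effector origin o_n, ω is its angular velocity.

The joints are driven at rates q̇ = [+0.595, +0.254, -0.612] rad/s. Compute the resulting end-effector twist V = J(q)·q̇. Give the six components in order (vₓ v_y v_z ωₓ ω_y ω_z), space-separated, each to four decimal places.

o_n = [0.2307, 1.1595, 0.8690]
J₁: ẑ×o_n = [-1.1595, 0.2307, 0.0000], ω = ẑ
J2: z=[-0.6428, 0.7660, 0.0000] o=[0.2988, 0.2507, 0.5000] → [0.2827, 0.2372, -0.5320, -0.6428, 0.7660, 0.0000]
J3: z=[-0.6428, 0.7660, 0.0000] o=[0.2088, 0.8279, 0.8730] → [-0.0031, -0.0026, -0.2300, -0.6428, 0.7660, 0.0000]
V = J·q̇ = [-0.6162, 0.1991, 0.0056, 0.2301, -0.2742, 0.5950]

-0.6162 0.1991 0.0056 0.2301 -0.2742 0.5950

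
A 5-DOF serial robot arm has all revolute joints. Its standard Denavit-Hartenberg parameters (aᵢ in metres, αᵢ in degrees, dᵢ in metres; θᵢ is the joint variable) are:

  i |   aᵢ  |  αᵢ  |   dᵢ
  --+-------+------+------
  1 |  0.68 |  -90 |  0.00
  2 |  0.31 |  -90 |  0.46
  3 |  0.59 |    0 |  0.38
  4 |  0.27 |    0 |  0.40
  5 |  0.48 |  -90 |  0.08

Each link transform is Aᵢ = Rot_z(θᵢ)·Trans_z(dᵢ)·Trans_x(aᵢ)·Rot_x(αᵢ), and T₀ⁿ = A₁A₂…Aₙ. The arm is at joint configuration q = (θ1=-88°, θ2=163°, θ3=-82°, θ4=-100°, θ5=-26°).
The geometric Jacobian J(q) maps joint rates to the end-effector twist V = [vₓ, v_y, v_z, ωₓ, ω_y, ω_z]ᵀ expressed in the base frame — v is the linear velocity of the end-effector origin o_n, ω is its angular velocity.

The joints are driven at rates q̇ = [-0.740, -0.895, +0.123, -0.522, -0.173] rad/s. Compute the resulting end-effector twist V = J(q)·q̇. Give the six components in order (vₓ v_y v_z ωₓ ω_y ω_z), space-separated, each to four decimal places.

-0.9045 0.3802 -0.0268 -0.8886 -0.1984 -1.2870

o_n = [0.8340, -0.6882, 0.9106]
J₁: ẑ×o_n = [0.6882, 0.8340, -0.0000], ω = ẑ
J2: z=[0.9994, 0.0349, 0.0000] o=[0.0237, -0.6796, 0.0000] → [0.0318, -0.9100, -0.0369, 0.9994, 0.0349, 0.0000]
J3: z=[-0.0102, 0.2922, 0.9563] o=[0.4731, -0.3673, -0.0906] → [0.5995, 0.3554, -0.1022, -0.0102, 0.2922, 0.9563]
J4: z=[-0.0102, 0.2922, 0.9563] o=[1.0504, -0.1574, 0.2488] → [0.7011, -0.2002, 0.0686, -0.0102, 0.2922, 0.9563]
J5: z=[-0.0102, 0.2922, 0.9563] o=[1.0459, -0.2987, 0.7102] → [0.4311, -0.2006, 0.0659, -0.0102, 0.2922, 0.9563]
V = J·q̇ = [-0.9045, 0.3802, -0.0268, -0.8886, -0.1984, -1.2870]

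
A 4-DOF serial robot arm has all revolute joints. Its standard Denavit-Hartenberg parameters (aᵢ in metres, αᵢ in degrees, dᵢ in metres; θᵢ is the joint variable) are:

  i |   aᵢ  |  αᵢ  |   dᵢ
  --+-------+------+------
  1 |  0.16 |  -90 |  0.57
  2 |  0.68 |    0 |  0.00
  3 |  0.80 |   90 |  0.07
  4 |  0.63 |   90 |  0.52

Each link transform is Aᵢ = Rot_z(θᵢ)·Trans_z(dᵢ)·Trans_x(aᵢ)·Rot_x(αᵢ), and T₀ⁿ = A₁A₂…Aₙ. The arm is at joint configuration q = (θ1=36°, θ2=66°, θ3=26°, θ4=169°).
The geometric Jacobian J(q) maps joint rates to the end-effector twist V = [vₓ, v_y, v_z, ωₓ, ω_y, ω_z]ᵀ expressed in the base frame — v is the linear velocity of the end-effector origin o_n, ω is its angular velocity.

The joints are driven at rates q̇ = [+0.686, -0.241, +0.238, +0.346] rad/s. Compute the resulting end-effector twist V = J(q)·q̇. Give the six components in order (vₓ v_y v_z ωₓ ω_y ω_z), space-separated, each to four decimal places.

-0.2400 0.3666 0.1098 0.2815 0.2008 0.6739

o_n = [0.6567, 0.7122, -0.2508]
J₁: ẑ×o_n = [-0.7122, 0.6567, 0.0000], ω = ẑ
J2: z=[-0.5878, 0.8090, 0.0000] o=[0.1294, 0.0940, 0.5700] → [-0.6641, -0.4825, -0.7899, -0.5878, 0.8090, 0.0000]
J3: z=[-0.5878, 0.8090, 0.0000] o=[0.3532, 0.2566, -0.0512] → [-0.1615, -0.1173, -0.5133, -0.5878, 0.8090, 0.0000]
J4: z=[0.8085, 0.5874, -0.0349] o=[0.2895, 0.2968, -0.8507] → [0.3669, -0.4979, 0.1201, 0.8085, 0.5874, -0.0349]
V = J·q̇ = [-0.2400, 0.3666, 0.1098, 0.2815, 0.2008, 0.6739]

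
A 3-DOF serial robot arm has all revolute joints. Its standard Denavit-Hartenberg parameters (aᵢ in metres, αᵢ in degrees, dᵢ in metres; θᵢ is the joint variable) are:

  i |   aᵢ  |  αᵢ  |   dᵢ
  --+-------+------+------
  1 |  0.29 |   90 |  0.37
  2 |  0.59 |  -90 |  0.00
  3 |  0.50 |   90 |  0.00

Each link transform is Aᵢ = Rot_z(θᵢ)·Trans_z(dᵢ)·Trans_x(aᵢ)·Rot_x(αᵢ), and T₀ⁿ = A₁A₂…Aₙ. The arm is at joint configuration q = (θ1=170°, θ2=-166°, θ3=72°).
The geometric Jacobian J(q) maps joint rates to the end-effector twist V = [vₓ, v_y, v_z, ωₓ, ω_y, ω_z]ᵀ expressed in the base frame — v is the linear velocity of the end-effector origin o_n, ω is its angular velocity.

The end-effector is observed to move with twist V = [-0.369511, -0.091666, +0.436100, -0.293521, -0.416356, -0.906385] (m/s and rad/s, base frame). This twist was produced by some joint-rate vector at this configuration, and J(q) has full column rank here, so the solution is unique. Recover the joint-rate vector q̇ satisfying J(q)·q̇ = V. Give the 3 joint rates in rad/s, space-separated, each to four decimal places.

-0.0370 -0.4610 0.8960

o_n = [0.3432, -0.5434, 0.1899]
J₁: ẑ×o_n = [0.5434, 0.3432, -0.0000], ω = ẑ
J2: z=[0.1736, 0.9848, 0.0000] o=[-0.2856, 0.0504, 0.3700] → [-0.1774, 0.0313, -0.7224, 0.1736, 0.9848, 0.0000]
J3: z=[-0.2382, 0.0420, -0.9703] o=[0.2782, -0.0491, 0.2273] → [-0.4812, -0.0720, 0.1150, -0.2382, 0.0420, -0.9703]
q̇ = J⁺·V = [-0.0370, -0.4610, 0.8960]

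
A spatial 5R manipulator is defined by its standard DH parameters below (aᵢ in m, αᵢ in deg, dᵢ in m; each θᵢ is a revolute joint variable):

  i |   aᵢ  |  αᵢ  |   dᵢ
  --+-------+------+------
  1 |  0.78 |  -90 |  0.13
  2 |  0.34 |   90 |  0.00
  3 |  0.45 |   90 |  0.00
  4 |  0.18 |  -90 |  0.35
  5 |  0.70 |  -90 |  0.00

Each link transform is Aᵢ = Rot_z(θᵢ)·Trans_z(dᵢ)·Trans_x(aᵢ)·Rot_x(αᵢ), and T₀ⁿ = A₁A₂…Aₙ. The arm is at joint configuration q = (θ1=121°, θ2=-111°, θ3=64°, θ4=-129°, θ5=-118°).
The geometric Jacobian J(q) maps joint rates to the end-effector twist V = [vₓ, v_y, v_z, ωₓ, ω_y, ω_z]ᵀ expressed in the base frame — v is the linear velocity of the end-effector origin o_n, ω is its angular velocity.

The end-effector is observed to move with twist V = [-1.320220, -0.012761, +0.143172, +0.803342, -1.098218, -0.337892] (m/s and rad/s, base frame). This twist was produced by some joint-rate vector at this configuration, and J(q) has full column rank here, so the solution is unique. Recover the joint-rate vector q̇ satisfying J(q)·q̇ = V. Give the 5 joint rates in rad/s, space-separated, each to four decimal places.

o_n = [-0.1339, 0.0982, 1.4408]
J₁: ẑ×o_n = [-0.0982, -0.1339, 0.0000], ω = ẑ
J2: z=[-0.8572, -0.5150, 0.0000] o=[-0.4017, 0.6686, 0.1300] → [-0.6751, 1.1235, 0.6269, -0.8572, -0.5150, 0.0000]
J3: z=[0.4808, -0.8002, -0.3584] o=[-0.3390, 0.5641, 0.4474] → [-0.9619, -0.5511, -0.0599, 0.4808, -0.8002, -0.3584]
J4: z=[0.5417, -0.0503, 0.8391] o=[-0.6493, 0.2952, 0.6316] → [0.1246, -0.0058, -0.0808, 0.5417, -0.0503, 0.8391]
J5: z=[-0.8384, 0.0392, 0.5436] o=[-0.4488, 0.4573, 0.9290] → [0.2152, 0.6003, 0.2887, -0.8384, 0.0392, 0.5436]
q̇ = J⁺·V = [-0.2880, 0.7630, 0.7940, 0.7830, -0.7770]

-0.2880 0.7630 0.7940 0.7830 -0.7770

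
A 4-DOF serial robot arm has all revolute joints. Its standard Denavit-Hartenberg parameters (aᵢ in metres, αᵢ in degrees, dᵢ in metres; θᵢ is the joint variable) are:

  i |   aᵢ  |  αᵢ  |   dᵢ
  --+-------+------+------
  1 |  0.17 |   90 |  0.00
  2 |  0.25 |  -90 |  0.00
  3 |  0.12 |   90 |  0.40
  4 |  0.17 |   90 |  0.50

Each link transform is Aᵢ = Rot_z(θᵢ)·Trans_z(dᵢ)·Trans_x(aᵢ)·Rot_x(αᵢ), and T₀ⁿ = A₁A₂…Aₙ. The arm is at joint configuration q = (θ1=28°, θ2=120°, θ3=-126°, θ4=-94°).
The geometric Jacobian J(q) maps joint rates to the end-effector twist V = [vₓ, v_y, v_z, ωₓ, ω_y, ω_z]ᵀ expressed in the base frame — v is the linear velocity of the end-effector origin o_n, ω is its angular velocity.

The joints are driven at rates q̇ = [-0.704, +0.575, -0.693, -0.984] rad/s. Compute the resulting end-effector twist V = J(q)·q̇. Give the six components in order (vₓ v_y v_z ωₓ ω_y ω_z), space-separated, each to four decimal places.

o_n = [-0.0267, 0.2196, -0.3041]
J₁: ẑ×o_n = [-0.2196, -0.0267, 0.0000], ω = ẑ
J2: z=[0.4695, -0.8829, 0.0000] o=[0.1501, 0.0798, 0.0000] → [0.2685, 0.1427, -0.0905, 0.4695, -0.8829, 0.0000]
J3: z=[-0.7647, -0.4066, -0.5000] o=[0.0397, 0.0211, 0.2165] → [0.3109, -0.3648, -0.1788, -0.7647, -0.4066, -0.5000]
J4: z=[0.0812, 0.7089, -0.7006] o=[-0.1894, -0.2107, -0.0446] → [0.1175, -0.0929, -0.0804, 0.0812, 0.7089, -0.7006]
V = J·q̇ = [-0.0221, 0.4451, 0.1509, 0.7199, -0.9235, 0.3319]

-0.0221 0.4451 0.1509 0.7199 -0.9235 0.3319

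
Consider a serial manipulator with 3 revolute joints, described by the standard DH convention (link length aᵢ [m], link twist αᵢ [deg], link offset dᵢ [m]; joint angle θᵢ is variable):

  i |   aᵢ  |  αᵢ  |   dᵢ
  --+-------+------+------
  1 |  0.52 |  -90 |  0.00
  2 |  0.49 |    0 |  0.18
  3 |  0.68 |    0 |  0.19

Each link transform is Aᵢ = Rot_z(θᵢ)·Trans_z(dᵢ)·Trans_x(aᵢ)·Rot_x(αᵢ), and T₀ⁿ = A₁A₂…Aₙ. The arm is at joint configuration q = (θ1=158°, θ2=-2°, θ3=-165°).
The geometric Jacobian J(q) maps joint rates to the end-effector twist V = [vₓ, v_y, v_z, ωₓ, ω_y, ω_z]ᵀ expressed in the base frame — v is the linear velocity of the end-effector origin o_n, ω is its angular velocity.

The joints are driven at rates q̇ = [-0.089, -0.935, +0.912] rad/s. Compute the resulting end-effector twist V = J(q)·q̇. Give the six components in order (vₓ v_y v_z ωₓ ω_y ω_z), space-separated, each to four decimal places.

o_n = [-0.4605, -0.2130, 0.1701]
J₁: ẑ×o_n = [0.2130, -0.4605, 0.0000], ω = ẑ
J2: z=[-0.3746, -0.9272, 0.0000] o=[-0.4821, 0.1948, 0.0000] → [-0.1577, 0.0637, 0.1729, -0.3746, -0.9272, 0.0000]
J3: z=[-0.3746, -0.9272, 0.0000] o=[-1.0036, 0.2113, 0.0171] → [-0.1418, 0.0573, 0.6626, -0.3746, -0.9272, 0.0000]
V = J·q̇ = [-0.0009, 0.0337, 0.4426, 0.0086, 0.0213, -0.0890]

-0.0009 0.0337 0.4426 0.0086 0.0213 -0.0890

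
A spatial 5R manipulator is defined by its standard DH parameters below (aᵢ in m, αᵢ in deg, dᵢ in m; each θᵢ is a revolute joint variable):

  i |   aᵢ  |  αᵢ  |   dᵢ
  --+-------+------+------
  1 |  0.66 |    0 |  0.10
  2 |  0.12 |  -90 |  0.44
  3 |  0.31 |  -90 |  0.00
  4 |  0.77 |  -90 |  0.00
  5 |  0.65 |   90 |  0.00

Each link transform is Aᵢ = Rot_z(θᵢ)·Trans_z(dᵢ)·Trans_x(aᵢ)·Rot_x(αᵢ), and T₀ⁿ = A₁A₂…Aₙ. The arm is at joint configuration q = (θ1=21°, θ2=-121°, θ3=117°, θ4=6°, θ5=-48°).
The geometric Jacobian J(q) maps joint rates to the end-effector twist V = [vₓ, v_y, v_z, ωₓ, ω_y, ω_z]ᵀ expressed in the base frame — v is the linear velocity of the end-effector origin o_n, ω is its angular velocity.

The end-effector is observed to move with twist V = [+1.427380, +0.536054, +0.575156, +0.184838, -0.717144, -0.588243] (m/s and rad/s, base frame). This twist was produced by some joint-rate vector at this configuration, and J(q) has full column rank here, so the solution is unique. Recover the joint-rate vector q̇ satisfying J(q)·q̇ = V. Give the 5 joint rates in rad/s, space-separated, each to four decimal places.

-0.4730 0.1520 0.9530 -0.7220 0.6500

o_n = [0.6649, 1.2384, -0.5846]
J₁: ẑ×o_n = [-1.2384, 0.6649, 0.0000], ω = ẑ
J2: z=[0.0000, 0.0000, 1.0000] o=[0.6162, 0.2365, 0.1000] → [-1.0019, 0.0488, 0.0000, 0.0000, 0.0000, 1.0000]
J3: z=[0.9848, -0.1736, 0.0000] o=[0.5953, 0.1183, 0.5400] → [0.1953, 1.1076, 1.1152, 0.9848, -0.1736, 0.0000]
J4: z=[0.1547, 0.8775, 0.4540] o=[0.6198, 0.2569, 0.2638] → [-1.1901, 0.1518, 0.1122, 0.1547, 0.8775, 0.4540]
J5: z=[-0.9877, 0.1260, 0.0931] o=[0.6009, 0.6133, -0.4185] → [-0.0791, -0.1581, -0.6255, -0.9877, 0.1260, 0.0931]
q̇ = J⁺·V = [-0.4730, 0.1520, 0.9530, -0.7220, 0.6500]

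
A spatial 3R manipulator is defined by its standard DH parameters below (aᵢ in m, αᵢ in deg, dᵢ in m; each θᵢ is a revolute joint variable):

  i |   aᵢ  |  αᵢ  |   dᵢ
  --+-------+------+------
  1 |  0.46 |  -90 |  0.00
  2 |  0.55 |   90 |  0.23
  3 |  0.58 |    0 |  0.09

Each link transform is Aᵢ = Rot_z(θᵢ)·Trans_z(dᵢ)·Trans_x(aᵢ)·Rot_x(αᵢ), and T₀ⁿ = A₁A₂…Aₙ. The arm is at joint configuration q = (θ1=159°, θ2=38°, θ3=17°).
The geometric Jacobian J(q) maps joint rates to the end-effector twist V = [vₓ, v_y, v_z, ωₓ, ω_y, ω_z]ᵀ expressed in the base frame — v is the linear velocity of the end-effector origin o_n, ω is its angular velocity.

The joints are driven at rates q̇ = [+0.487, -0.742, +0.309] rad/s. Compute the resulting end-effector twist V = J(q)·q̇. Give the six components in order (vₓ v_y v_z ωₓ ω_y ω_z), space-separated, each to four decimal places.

o_n = [-1.4370, 0.1236, -0.6092]
J₁: ẑ×o_n = [-0.1236, -1.4370, 0.0000], ω = ẑ
J2: z=[-0.3584, -0.9336, 0.0000] o=[-0.4294, 0.1648, 0.0000] → [0.5687, -0.2183, -0.9259, -0.3584, -0.9336, 0.0000]
J3: z=[-0.5748, 0.2206, 0.7880] o=[-0.9165, 0.1054, -0.3386] → [-0.0740, -0.5657, 0.1044, -0.5748, 0.2206, 0.7880]
V = J·q̇ = [-0.5051, -0.7127, 0.7193, 0.0883, 0.7609, 0.7305]

-0.5051 -0.7127 0.7193 0.0883 0.7609 0.7305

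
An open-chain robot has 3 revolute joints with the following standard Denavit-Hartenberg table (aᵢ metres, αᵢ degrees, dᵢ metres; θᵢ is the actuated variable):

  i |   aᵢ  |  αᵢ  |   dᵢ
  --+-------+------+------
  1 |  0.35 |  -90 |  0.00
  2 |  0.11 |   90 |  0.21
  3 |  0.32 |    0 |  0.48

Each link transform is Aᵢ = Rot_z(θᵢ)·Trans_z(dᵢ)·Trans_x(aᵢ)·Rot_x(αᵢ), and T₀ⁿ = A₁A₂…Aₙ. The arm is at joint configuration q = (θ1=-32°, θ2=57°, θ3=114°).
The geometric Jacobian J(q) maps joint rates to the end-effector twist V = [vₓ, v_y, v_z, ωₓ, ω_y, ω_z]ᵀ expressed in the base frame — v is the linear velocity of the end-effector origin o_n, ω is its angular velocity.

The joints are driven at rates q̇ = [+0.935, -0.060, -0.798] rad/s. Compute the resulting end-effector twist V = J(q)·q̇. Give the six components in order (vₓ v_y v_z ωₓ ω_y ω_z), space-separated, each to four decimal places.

o_n = [0.8951, 0.0330, 0.2783]
J₁: ẑ×o_n = [-0.0330, 0.8951, 0.0000], ω = ẑ
J2: z=[0.5299, 0.8480, 0.0000] o=[0.2968, -0.1855, 0.0000] → [0.2360, -0.1475, -0.3916, 0.5299, 0.8480, 0.0000]
J3: z=[0.7112, -0.4444, 0.5446] o=[0.4589, -0.0391, -0.0923] → [-0.2040, -0.0260, 0.2452, 0.7112, -0.4444, 0.5446]
V = J·q̇ = [0.1177, 0.8665, -0.1722, -0.5994, 0.3038, 0.5004]

0.1177 0.8665 -0.1722 -0.5994 0.3038 0.5004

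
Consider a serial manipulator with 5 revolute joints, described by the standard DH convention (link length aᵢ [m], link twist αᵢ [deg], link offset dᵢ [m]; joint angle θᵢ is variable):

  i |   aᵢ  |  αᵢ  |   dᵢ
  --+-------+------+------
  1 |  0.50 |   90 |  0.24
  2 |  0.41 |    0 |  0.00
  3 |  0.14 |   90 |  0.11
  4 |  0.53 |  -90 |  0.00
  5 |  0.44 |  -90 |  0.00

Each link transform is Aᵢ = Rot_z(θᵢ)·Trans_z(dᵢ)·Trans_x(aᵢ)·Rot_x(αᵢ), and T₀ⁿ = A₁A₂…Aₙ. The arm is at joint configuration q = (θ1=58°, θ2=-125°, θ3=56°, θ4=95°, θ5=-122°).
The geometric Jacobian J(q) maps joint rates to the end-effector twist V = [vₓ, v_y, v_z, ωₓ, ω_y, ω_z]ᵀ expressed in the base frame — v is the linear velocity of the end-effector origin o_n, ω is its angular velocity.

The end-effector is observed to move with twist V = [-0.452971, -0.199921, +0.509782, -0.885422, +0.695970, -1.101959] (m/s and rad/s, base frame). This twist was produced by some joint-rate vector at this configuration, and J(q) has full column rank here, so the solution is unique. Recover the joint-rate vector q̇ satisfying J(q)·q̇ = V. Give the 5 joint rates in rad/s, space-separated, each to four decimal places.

-0.4100 -0.3100 -0.8700 0.1350 -0.6920

o_n = [0.3215, -0.2511, -0.3361]
J₁: ẑ×o_n = [0.2511, 0.3215, -0.0000], ω = ẑ
J2: z=[0.8480, -0.5299, 0.0000] o=[0.2650, 0.4240, 0.2400] → [0.3053, 0.4886, -0.5426, 0.8480, -0.5299, 0.0000]
J3: z=[0.8480, -0.5299, 0.0000] o=[0.1403, 0.2246, -0.0959] → [0.1273, 0.2038, -0.3075, 0.8480, -0.5299, 0.0000]
J4: z=[-0.4947, -0.7917, -0.3584] o=[0.2602, 0.2088, -0.2266] → [-0.0781, -0.0762, 0.2761, -0.4947, -0.7917, -0.3584]
J5: z=[-0.2631, -0.2566, 0.9300] o=[0.6992, -0.0850, -0.1834] → [0.1937, -0.3915, -0.0532, -0.2631, -0.2566, 0.9300]
q̇ = J⁺·V = [-0.4100, -0.3100, -0.8700, 0.1350, -0.6920]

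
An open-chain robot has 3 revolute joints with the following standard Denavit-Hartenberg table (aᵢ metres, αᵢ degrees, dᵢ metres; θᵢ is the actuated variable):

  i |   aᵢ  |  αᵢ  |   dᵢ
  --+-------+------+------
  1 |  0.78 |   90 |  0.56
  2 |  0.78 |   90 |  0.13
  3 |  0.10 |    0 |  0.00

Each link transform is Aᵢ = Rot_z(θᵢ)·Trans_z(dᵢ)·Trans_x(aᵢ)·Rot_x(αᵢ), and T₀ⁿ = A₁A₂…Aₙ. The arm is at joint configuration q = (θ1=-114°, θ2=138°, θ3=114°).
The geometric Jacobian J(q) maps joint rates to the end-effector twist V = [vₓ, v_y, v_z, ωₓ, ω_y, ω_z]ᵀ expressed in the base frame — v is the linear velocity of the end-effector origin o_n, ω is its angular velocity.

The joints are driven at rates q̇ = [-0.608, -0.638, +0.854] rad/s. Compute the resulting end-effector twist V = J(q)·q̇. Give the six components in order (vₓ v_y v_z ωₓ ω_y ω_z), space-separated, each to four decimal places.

o_n = [-0.2960, -0.1206, 1.0547]
J₁: ẑ×o_n = [0.1206, -0.2960, 0.0000], ω = ẑ
J2: z=[-0.9135, 0.4067, 0.0000] o=[-0.3173, -0.7126, 0.5600] → [0.2012, 0.4519, -0.5494, -0.9135, 0.4067, 0.0000]
J3: z=[-0.2722, -0.6113, 0.7431] o=[-0.2002, -0.1302, 1.0819] → [0.0095, -0.0786, -0.0611, -0.2722, -0.6113, 0.7431]
V = J·q̇ = [-0.1936, -0.1755, 0.2983, 0.3504, -0.7815, 0.0266]

-0.1936 -0.1755 0.2983 0.3504 -0.7815 0.0266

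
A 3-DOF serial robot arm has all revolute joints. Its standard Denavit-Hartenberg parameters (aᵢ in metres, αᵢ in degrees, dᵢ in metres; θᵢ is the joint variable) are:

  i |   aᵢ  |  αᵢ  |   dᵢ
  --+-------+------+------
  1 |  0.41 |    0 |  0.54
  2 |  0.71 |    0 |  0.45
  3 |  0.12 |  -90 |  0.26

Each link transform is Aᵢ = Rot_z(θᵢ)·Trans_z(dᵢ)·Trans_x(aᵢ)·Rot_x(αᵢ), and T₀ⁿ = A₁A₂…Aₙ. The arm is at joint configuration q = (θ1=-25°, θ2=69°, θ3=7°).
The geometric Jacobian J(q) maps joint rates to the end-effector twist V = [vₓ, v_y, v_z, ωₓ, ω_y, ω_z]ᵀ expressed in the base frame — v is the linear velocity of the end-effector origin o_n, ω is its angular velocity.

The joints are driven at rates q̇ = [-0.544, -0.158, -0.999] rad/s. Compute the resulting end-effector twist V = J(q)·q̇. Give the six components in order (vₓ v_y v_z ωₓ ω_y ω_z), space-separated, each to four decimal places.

0.4106 -0.6891 0.0000 0.0000 0.0000 -1.7010

o_n = [0.9578, 0.4132, 1.2500]
J₁: ẑ×o_n = [-0.4132, 0.9578, 0.0000], ω = ẑ
J2: z=[0.0000, 0.0000, 1.0000] o=[0.3716, -0.1733, 0.5400] → [-0.5865, 0.5862, 0.0000, 0.0000, 0.0000, 1.0000]
J3: z=[0.0000, 0.0000, 1.0000] o=[0.8823, 0.3199, 0.9900] → [-0.0933, 0.0755, 0.0000, 0.0000, 0.0000, 1.0000]
V = J·q̇ = [0.4106, -0.6891, 0.0000, 0.0000, 0.0000, -1.7010]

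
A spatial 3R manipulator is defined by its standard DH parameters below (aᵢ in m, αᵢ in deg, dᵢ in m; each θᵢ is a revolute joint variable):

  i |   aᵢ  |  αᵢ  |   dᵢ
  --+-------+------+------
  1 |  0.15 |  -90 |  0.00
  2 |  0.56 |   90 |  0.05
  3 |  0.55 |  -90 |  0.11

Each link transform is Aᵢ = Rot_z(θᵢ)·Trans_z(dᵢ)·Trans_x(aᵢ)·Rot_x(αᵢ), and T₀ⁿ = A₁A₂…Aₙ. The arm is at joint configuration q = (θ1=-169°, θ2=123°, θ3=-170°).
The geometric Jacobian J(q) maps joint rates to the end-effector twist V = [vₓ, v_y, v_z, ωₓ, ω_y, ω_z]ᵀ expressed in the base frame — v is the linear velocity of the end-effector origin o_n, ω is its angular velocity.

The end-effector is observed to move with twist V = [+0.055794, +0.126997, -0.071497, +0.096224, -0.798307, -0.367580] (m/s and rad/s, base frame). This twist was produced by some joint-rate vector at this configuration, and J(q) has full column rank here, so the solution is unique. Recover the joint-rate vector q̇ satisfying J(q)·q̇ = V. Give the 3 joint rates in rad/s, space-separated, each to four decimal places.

-0.3300 0.8020 0.0690

o_n = [-0.2367, 0.0004, -0.0753]
J₁: ẑ×o_n = [-0.0004, -0.2367, 0.0000], ω = ẑ
J2: z=[0.1908, -0.9816, 0.0000] o=[-0.1472, -0.0286, 0.0000] → [0.0739, 0.0144, -0.0823, 0.1908, -0.9816, 0.0000]
J3: z=[-0.8233, -0.1600, -0.5446] o=[0.1617, -0.0195, -0.4697] → [-0.0523, 0.5416, -0.0801, -0.8233, -0.1600, -0.5446]
q̇ = J⁺·V = [-0.3300, 0.8020, 0.0690]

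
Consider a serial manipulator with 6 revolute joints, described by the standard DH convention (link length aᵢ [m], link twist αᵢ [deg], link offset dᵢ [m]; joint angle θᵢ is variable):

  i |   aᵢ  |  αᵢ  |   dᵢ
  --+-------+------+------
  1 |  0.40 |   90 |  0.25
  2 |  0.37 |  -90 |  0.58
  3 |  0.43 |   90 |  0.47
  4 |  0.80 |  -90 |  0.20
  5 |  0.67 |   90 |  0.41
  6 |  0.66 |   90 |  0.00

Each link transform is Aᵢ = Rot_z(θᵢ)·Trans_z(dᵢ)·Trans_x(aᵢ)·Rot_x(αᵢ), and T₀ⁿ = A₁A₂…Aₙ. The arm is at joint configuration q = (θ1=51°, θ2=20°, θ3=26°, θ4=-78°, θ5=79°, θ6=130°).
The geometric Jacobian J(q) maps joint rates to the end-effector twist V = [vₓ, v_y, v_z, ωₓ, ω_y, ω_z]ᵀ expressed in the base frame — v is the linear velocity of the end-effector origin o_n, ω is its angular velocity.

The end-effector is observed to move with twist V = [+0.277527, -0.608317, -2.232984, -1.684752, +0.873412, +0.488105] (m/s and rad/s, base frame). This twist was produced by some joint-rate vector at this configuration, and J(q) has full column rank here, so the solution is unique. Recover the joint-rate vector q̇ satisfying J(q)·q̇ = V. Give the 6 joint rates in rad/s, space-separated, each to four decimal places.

o_n = [1.2045, 1.6708, 0.6741]
J₁: ẑ×o_n = [-1.6708, 1.2045, 0.0000], ω = ẑ
J2: z=[0.7771, -0.6293, 0.0000] o=[0.2517, 0.3109, 0.2500] → [-0.2669, -0.3296, 1.6565, 0.7771, -0.6293, 0.0000]
J3: z=[-0.2152, -0.2658, 0.9397] o=[0.9213, 0.2161, 0.3765] → [-1.4461, 0.3302, -0.2378, -0.2152, -0.2658, 0.9397]
J4: z=[0.9577, -0.2455, 0.1499] o=[0.9022, 0.4920, 0.9504] → [-0.1089, 0.3099, 1.2032, 0.9577, -0.2455, 0.1499]
J5: z=[0.1419, 0.8566, 0.4961] o=[1.2939, 0.8059, 0.2962] → [-0.1053, -0.0980, 0.1993, 0.1419, 0.8566, 0.4961]
J6: z=[0.4284, 0.3986, -0.8109] o=[0.7542, 1.3766, 0.2916] → [0.3910, -0.5290, -0.0535, 0.4284, 0.3986, -0.8109]
q̇ = J⁺·V = [-0.7750, -0.6390, 0.7150, -0.9740, 0.7130, -0.4730]

-0.7750 -0.6390 0.7150 -0.9740 0.7130 -0.4730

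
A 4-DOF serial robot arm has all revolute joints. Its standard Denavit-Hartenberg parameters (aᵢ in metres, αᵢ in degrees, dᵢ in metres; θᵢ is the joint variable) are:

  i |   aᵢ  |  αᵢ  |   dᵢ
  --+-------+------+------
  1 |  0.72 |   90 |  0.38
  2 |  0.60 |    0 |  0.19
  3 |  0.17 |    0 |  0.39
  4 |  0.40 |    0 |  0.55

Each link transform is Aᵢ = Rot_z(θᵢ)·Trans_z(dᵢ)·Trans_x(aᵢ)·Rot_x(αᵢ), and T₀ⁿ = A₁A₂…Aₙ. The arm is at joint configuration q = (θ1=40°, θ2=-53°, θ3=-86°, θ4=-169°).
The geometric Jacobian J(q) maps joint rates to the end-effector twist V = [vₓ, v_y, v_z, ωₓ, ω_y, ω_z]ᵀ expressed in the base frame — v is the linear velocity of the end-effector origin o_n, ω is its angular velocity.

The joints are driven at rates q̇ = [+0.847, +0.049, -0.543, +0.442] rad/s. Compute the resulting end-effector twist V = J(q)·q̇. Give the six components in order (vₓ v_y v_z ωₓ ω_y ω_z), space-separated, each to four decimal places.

o_n = [1.6449, -0.0949, 0.1045]
J₁: ẑ×o_n = [0.0949, 1.6449, -0.0000], ω = ẑ
J2: z=[0.6428, -0.7660, 0.0000] o=[0.5516, 0.4628, 0.3800] → [0.2111, 0.1771, 0.4791, 0.6428, -0.7660, 0.0000]
J3: z=[0.6428, -0.7660, 0.0000] o=[0.9503, 0.5494, -0.0992] → [-0.1560, -0.1309, 0.1180, 0.6428, -0.7660, 0.0000]
J4: z=[0.6428, -0.7660, 0.0000] o=[1.1027, 0.1681, -0.2107] → [-0.2415, -0.2026, 0.2463, 0.6428, -0.7660, 0.0000]
V = J·q̇ = [0.0687, 1.3834, 0.0683, -0.0334, 0.0398, 0.8470]

0.0687 1.3834 0.0683 -0.0334 0.0398 0.8470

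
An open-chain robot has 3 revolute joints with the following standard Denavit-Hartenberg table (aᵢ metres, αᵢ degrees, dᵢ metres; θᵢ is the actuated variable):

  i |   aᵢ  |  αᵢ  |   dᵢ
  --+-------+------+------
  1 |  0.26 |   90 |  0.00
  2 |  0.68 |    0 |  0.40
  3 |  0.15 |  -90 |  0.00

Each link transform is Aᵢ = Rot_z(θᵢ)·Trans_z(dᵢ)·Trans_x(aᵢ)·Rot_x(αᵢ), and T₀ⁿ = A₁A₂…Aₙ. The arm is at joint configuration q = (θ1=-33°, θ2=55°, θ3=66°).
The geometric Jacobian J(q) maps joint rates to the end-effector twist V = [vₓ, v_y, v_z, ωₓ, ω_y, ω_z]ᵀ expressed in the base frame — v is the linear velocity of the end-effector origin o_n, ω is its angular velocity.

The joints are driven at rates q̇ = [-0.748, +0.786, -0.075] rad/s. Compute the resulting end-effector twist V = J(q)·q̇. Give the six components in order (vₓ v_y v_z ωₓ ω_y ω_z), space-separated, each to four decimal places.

o_n = [0.2625, -0.6474, 0.6856]
J₁: ẑ×o_n = [0.6474, 0.2625, -0.0000], ω = ẑ
J2: z=[-0.5446, -0.8387, 0.0000] o=[0.2181, -0.1416, 0.0000] → [-0.5750, 0.3734, 0.3128, -0.5446, -0.8387, 0.0000]
J3: z=[-0.5446, -0.8387, 0.0000] o=[0.3273, -0.6895, 0.5570] → [-0.1078, 0.0700, -0.0773, -0.5446, -0.8387, 0.0000]
V = J·q̇ = [-0.9281, 0.0919, 0.2516, -0.3872, -0.5963, -0.7480]

-0.9281 0.0919 0.2516 -0.3872 -0.5963 -0.7480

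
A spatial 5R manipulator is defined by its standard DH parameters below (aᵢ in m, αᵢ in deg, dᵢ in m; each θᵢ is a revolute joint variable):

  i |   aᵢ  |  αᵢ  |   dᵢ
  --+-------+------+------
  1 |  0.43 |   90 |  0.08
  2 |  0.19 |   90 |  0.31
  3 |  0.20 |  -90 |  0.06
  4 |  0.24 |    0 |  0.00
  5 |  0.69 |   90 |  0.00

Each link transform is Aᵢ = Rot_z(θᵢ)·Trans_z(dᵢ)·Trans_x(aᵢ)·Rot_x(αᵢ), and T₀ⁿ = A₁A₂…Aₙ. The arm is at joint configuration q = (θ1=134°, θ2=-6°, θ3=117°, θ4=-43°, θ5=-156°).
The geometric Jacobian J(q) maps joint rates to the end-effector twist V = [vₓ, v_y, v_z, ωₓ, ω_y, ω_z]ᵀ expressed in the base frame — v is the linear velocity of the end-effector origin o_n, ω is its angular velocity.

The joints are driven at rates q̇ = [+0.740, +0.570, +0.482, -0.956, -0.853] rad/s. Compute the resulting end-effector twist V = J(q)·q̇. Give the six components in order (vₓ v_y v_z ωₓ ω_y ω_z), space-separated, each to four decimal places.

-0.3148 -0.0589 1.1853 -0.0777 2.0833 0.0922

o_n = [-0.4713, 0.5792, 0.0480]
J₁: ẑ×o_n = [-0.5792, -0.4713, 0.0000], ω = ẑ
J2: z=[0.7193, 0.6947, 0.0000] o=[-0.2987, 0.3093, 0.0800] → [-0.0223, 0.0230, 0.3141, 0.7193, 0.6947, 0.0000]
J3: z=[0.0726, -0.0752, -0.9945] o=[-0.2070, 0.6606, 0.0601] → [-0.0800, 0.2638, -0.0258, 0.0726, -0.0752, -0.9945]
J4: z=[0.2890, -0.9528, 0.0931] o=[-0.0117, 0.7149, 0.0100] → [-0.0236, -0.0538, -0.4772, 0.2890, -0.9528, 0.0931]
J5: z=[0.2890, -0.9528, 0.0931] o=[0.1677, 0.7542, -0.1445] → [-0.1671, -0.1151, -0.6595, 0.2890, -0.9528, 0.0931]
V = J·q̇ = [-0.3148, -0.0589, 1.1853, -0.0777, 2.0833, 0.0922]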